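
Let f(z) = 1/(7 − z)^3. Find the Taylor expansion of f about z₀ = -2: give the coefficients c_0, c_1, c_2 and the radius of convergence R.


Let w = z − z₀, so z = z₀ + w.
Then 7 − z = 7 − (z₀ + w) = (7 − z₀) − w = 9 − w.
f(z) = 1/(9 − w)^3 = (1/(9)^3) · (1 − w/(9))^{−3}.
By the binomial series (1−u)^{−3} = Σ_{n≥0} C(n+2, 2) u^n for |u|<1, with u = w/(9):
  c_n = C(n+2, 2) / (9)^(n+3).
  c_0 = 1/(9)^3 = 1/729.
  c_1 = 3/(9)^4 = 1/2187.
  c_2 = 6/(9)^5 = 2/19683.
The series is valid for |w/d| < 1, i.e. |z − z₀| < |d|.
Radius of convergence: R = |7 − z₀| = |9| = 9 (distance from z₀ to the singularity z = 7).

c_0 = 1/729, c_1 = 1/2187, c_2 = 2/19683; R = 9.


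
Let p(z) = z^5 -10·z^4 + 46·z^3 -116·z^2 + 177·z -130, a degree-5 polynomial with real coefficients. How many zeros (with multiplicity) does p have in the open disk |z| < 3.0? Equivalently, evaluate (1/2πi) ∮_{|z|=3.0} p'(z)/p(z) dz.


The zeros of p are: (1 + 2i), (1 - 2i), (3 + 2i), (3 - 2i), 2.
Their magnitudes are: 2.236, 2.236, 3.606, 3.606, 2.
Zeros with |z| < R = 3.0: (1 + 2i), (1 - 2i), 2.
Count = 3.
By the argument principle, (1/2πi) ∮_{|z|=R} p'(z)/p(z) dz equals exactly this count.

Number of zeros inside |z| < 3.0: 3.


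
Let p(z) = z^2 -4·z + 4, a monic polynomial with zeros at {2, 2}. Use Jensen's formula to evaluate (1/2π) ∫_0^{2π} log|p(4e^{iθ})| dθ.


Zeros: 2, 2; r = 4.
Inside |z| < r: 2, 2. Outside (|z| ≥ r): ∅.
p(0) = 4, so log|p(0)| = log(4) = 1.3863.
Apply Jensen: I(r) = log|p(0)| + Σ_k log(r/|z_k|), summed over zeros inside |z| < r.
  log(r/|z_k|) for z_k = 2: log(4/2) = 0.6931
  log(r/|z_k|) for z_k = 2: log(4/2) = 0.6931
Sum over inside zeros: 1.3863.
I(r) = log|p(0)| + (inside sum) = 1.3863 + 1.3863 = 2.7726.
Closed form (all zeros inside, monic): I(r) = n·log(r) = 2·log(4) = 2.7726. ✓

I(r) ≈ 2.7726.


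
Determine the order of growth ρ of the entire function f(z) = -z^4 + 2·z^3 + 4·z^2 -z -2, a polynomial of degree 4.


|f(z)| ≤ Σ|c_k|·r^k = O(r^4) as r → ∞. Polynomial growth is O(e^{r^ε}) for every ε > 0 (since r^4/e^{r^ε} → 0), so ρ ≤ ε for all ε > 0, i.e. ρ = 0. Every nonconstant polynomial has order 0.
Therefore ρ = 0.

Order ρ = 0.


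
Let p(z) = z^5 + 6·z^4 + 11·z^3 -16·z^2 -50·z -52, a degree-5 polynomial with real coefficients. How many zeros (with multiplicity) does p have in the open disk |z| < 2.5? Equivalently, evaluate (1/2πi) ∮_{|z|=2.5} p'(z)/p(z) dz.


The zeros of p are: (-3 + 2i), (-3 - 2i), 2, (-1 + 1i), (-1 - 1i).
Their magnitudes are: 3.606, 3.606, 2, 1.414, 1.414.
Zeros with |z| < R = 2.5: 2, (-1 + 1i), (-1 - 1i).
Count = 3.
By the argument principle, (1/2πi) ∮_{|z|=R} p'(z)/p(z) dz equals exactly this count.

Number of zeros inside |z| < 2.5: 3.


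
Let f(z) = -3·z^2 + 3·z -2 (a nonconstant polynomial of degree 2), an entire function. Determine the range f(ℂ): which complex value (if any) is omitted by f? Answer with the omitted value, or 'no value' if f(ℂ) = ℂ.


Little Picard bounds the complement of f(ℂ) to at most one point.
For every w ∈ ℂ, the equation p(z) − w = 0 is a nonconstant polynomial in z and hence has at least one root by the fundamental theorem of algebra. So p is surjective onto ℂ, omitting no value.

Omitted value: no value.


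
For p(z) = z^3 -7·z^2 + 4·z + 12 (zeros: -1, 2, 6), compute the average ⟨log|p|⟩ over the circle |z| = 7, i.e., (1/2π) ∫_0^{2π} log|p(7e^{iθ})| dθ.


Zeros: -1, 2, 6; r = 7.
Inside |z| < r: -1, 2, 6. Outside (|z| ≥ r): ∅.
p(0) = 12, so log|p(0)| = log(12) = 2.4849.
Apply Jensen: I(r) = log|p(0)| + Σ_k log(r/|z_k|), summed over zeros inside |z| < r.
  log(r/|z_k|) for z_k = -1: log(7/1) = 1.9459
  log(r/|z_k|) for z_k = 2: log(7/2) = 1.2528
  log(r/|z_k|) for z_k = 6: log(7/6) = 0.1542
Sum over inside zeros: 3.3528.
I(r) = log|p(0)| + (inside sum) = 2.4849 + 3.3528 = 5.8377.
Closed form (all zeros inside, monic): I(r) = n·log(r) = 3·log(7) = 5.8377. ✓

I(r) ≈ 5.8377.


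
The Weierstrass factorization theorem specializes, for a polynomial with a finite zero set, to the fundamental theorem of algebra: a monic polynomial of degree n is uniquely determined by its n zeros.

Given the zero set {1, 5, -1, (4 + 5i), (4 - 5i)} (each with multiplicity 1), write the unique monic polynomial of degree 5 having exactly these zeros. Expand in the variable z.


The polynomial is p(z) = ∏_{α ∈ S} (z − α), where S = {1, 5, -1, (4 + 5i), (4 - 5i)}.
Expanding the product yields: p(z) = z^5 -13·z^4 + 80·z^3 -192·z^2 -81·z + 205.
Note conjugate pairs combine to real quadratics: (z − (4+5i))(z − (4−5i)) = z² − 8z + 41.
The resulting polynomial has degree 5 and real coefficients as required.

p(z) = z^5 -13·z^4 + 80·z^3 -192·z^2 -81·z + 205.


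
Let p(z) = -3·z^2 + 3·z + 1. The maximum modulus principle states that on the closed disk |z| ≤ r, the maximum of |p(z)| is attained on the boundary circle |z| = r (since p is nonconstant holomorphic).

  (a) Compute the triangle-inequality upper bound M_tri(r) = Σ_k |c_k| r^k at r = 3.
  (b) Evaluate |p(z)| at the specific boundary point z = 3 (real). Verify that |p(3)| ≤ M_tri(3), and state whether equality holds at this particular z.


Coefficients: c_0 = 1, c_1 = 3, c_2 = -3. Radius r = 3.
Part (a). Triangle bound: M_tri(r) = Σ_k |c_k| r^k
  = |1|·3^0 + |3|·3^1 + |-3|·3^2
  = 1 + 9 + 27 = 37.
This bounds M(r) := max_{|z|=r} |p(z)| from above; equality holds iff all terms c_k z^k can be made to align in phase at a single z on |z|=r.
Part (b). At z = 3 (real, on the circle |z| = r):
  p(3) = (1)·3^0 + (3)·3^1 + (-3)·3^2 = -17.
  |p(3)| = 17.
Check: |p(3)| = 17 ≤ 37 = M_tri(3). ✓ Equality does not hold at z = 3 (the coefficients have mixed signs, so the terms do not all align in phase there).

M_tri(3) = 37; |p(3)| = 17; equality at z=3: no.


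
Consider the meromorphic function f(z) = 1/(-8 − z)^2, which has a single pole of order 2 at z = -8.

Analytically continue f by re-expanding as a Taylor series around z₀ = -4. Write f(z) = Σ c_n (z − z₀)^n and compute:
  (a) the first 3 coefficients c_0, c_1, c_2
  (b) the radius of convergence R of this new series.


Let w = z − z₀, so z = z₀ + w.
Then -8 − z = -8 − (z₀ + w) = (-8 − z₀) − w = -4 − w.
f(z) = 1/(-4 − w)^2 = (1/(-4)^2) · (1 − w/(-4))^{−2}.
By the binomial series (1−u)^{−2} = Σ_{n≥0} C(n+1, 1) u^n for |u|<1, with u = w/(-4):
  c_n = C(n+1, 1) / (-4)^(n+2).
  c_0 = 1/(-4)^2 = 1/16.
  c_1 = 2/(-4)^3 = -1/32.
  c_2 = 3/(-4)^4 = 3/256.
The series is valid for |w/d| < 1, i.e. |z − z₀| < |d|.
Radius of convergence: R = |-8 − z₀| = |-4| = 4 (distance from z₀ to the singularity z = -8).

c_0 = 1/16, c_1 = -1/32, c_2 = 3/256; R = 4.


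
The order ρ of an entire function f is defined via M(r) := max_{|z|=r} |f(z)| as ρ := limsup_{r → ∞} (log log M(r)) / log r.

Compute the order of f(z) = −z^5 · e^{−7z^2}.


M(r) = max_{|z|=r} |-1|·|z|^5·|e^{−7z^2}| = 1·r^5 · e^{7r^2} (the factors attain their maxima compatibly on |z|=r). Then log M(r) = log 1 + 5·log r + 7r^2, dominated by the last term, so log log M(r) ~ 2·log r. The polynomial factor -1z^5 contributes only a log r term and does not affect the order. ρ = 2.
Therefore ρ = 2.

Order ρ = 2.


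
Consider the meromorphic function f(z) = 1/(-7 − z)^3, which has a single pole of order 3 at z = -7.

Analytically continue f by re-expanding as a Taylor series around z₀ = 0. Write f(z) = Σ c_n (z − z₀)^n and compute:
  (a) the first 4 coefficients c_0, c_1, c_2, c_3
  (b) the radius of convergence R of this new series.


Let w = z − z₀, so z = z₀ + w.
Then -7 − z = -7 − (z₀ + w) = (-7 − z₀) − w = -7 − w.
f(z) = 1/(-7 − w)^3 = (1/(-7)^3) · (1 − w/(-7))^{−3}.
By the binomial series (1−u)^{−3} = Σ_{n≥0} C(n+2, 2) u^n for |u|<1, with u = w/(-7):
  c_n = C(n+2, 2) / (-7)^(n+3).
  c_0 = 1/(-7)^3 = -1/343.
  c_1 = 3/(-7)^4 = 3/2401.
  c_2 = 6/(-7)^5 = -6/16807.
  c_3 = 10/(-7)^6 = 10/117649.
The series is valid for |w/d| < 1, i.e. |z − z₀| < |d|.
Radius of convergence: R = |-7 − z₀| = |-7| = 7 (distance from z₀ to the singularity z = -7).

c_0 = -1/343, c_1 = 3/2401, c_2 = -6/16807, c_3 = 10/117649; R = 7.


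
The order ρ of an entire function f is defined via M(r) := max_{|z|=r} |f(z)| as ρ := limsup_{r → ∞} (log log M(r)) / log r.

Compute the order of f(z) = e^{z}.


|e^{z}| = e^{Re(1·z) + 0} ≤ e^{1|z|^1 + 0} = e^{1r^1 + 0} on |z| = r, so ρ ≤ 1. Choosing z on |z|=r so that 1·z is real positive (always possible by picking arg z appropriately) gives |f(z)| = e^{1r^1 + 0}, matching the bound. The additive constant 0 does not affect log log M(r) ~ 1·log r. Hence ρ = 1.
Therefore ρ = 1.

Order ρ = 1.


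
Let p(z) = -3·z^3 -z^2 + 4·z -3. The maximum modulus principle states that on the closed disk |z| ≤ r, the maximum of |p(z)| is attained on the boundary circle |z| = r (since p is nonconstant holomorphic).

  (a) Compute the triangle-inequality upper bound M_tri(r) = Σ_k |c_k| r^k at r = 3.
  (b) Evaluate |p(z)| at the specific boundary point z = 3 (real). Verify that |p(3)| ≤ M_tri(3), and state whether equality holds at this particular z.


Coefficients: c_0 = -3, c_1 = 4, c_2 = -1, c_3 = -3. Radius r = 3.
Part (a). Triangle bound: M_tri(r) = Σ_k |c_k| r^k
  = |-3|·3^0 + |4|·3^1 + |-1|·3^2 + |-3|·3^3
  = 3 + 12 + 9 + 81 = 105.
This bounds M(r) := max_{|z|=r} |p(z)| from above; equality holds iff all terms c_k z^k can be made to align in phase at a single z on |z|=r.
Part (b). At z = 3 (real, on the circle |z| = r):
  p(3) = (-3)·3^0 + (4)·3^1 + (-1)·3^2 + (-3)·3^3 = -81.
  |p(3)| = 81.
Check: |p(3)| = 81 ≤ 105 = M_tri(3). ✓ Equality does not hold at z = 3 (the coefficients have mixed signs, so the terms do not all align in phase there).

M_tri(3) = 105; |p(3)| = 81; equality at z=3: no.


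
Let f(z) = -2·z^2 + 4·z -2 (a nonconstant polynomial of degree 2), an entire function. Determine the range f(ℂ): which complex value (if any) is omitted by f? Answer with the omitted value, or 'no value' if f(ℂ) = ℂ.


Little Picard bounds the complement of f(ℂ) to at most one point.
For every w ∈ ℂ, the equation p(z) − w = 0 is a nonconstant polynomial in z and hence has at least one root by the fundamental theorem of algebra. So p is surjective onto ℂ, omitting no value.

Omitted value: no value.


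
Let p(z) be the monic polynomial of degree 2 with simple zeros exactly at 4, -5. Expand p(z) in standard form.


The polynomial is p(z) = ∏_{α ∈ S} (z − α), where S = {4, -5}.
Expanding the product yields: p(z) = z^2 + z -20.
The resulting polynomial has degree 2 and real coefficients as required.

p(z) = z^2 + z -20.


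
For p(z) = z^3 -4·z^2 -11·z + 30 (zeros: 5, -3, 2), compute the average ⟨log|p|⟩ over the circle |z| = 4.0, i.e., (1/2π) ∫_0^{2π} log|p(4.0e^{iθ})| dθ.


Zeros: -3, 2, 5; r = 4.0.
Inside |z| < r: -3, 2. Outside (|z| ≥ r): 5.
p(0) = 30, so log|p(0)| = log(30) = 3.4012.
Apply Jensen: I(r) = log|p(0)| + Σ_k log(r/|z_k|), summed over zeros inside |z| < r.
  log(r/|z_k|) for z_k = -3: log(4.0/3) = 0.2877
  log(r/|z_k|) for z_k = 2: log(4.0/2) = 0.6931
  Outside zeros (5) contribute nothing to the Jensen sum.
Sum over inside zeros: 0.9808.
I(r) = log|p(0)| + (inside sum) = 3.4012 + 0.9808 = 4.3820.
Note: since some zeros are outside |z| ≤ r, the simplified n·log(r) form does NOT apply — only the inside zeros contribute.

I(r) ≈ 4.3820.


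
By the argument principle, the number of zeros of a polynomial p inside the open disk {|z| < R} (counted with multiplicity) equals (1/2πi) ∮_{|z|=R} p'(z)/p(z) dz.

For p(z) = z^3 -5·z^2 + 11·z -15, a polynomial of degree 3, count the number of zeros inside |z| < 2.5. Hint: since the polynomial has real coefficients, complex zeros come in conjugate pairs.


The zeros of p are: 3, (1 + 2i), (1 - 2i).
Their magnitudes are: 3, 2.236, 2.236.
Zeros with |z| < R = 2.5: (1 + 2i), (1 - 2i).
Count = 2.
By the argument principle, (1/2πi) ∮_{|z|=R} p'(z)/p(z) dz equals exactly this count.

Number of zeros inside |z| < 2.5: 2.


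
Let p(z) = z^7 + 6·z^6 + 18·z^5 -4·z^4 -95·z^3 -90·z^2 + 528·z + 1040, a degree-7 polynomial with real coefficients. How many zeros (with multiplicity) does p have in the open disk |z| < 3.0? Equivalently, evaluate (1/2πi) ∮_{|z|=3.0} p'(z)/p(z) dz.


The zeros of p are: -2, (-2 + 2i), (-2 - 2i), (2 + 1i), (2 - 1i), (-2 + 3i), (-2 - 3i).
Their magnitudes are: 2, 2.828, 2.828, 2.236, 2.236, 3.606, 3.606.
Zeros with |z| < R = 3.0: -2, (-2 + 2i), (-2 - 2i), (2 + 1i), (2 - 1i).
Count = 5.
By the argument principle, (1/2πi) ∮_{|z|=R} p'(z)/p(z) dz equals exactly this count.

Number of zeros inside |z| < 3.0: 5.


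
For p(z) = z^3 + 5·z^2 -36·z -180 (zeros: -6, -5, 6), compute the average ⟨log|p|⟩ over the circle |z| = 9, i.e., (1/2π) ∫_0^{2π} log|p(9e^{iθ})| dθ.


Zeros: -6, -5, 6; r = 9.
Inside |z| < r: -6, -5, 6. Outside (|z| ≥ r): ∅.
p(0) = -180, so log|p(0)| = log(180) = 5.1930.
Apply Jensen: I(r) = log|p(0)| + Σ_k log(r/|z_k|), summed over zeros inside |z| < r.
  log(r/|z_k|) for z_k = -6: log(9/6) = 0.4055
  log(r/|z_k|) for z_k = -5: log(9/5) = 0.5878
  log(r/|z_k|) for z_k = 6: log(9/6) = 0.4055
Sum over inside zeros: 1.3987.
I(r) = log|p(0)| + (inside sum) = 5.1930 + 1.3987 = 6.5917.
Closed form (all zeros inside, monic): I(r) = n·log(r) = 3·log(9) = 6.5917. ✓

I(r) ≈ 6.5917.


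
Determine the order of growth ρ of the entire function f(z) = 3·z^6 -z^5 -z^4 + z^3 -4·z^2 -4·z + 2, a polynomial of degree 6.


|f(z)| ≤ Σ|c_k|·r^k = O(r^6) as r → ∞. Polynomial growth is O(e^{r^ε}) for every ε > 0 (since r^6/e^{r^ε} → 0), so ρ ≤ ε for all ε > 0, i.e. ρ = 0. Every nonconstant polynomial has order 0.
Therefore ρ = 0.

Order ρ = 0.


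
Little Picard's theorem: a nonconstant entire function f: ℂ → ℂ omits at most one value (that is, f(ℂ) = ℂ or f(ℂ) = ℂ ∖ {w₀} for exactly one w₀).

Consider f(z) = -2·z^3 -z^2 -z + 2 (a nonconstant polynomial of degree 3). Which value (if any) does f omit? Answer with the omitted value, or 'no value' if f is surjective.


Little Picard bounds the complement of f(ℂ) to at most one point.
For every w ∈ ℂ, the equation p(z) − w = 0 is a nonconstant polynomial in z and hence has at least one root by the fundamental theorem of algebra. So p is surjective onto ℂ, omitting no value.

Omitted value: no value.


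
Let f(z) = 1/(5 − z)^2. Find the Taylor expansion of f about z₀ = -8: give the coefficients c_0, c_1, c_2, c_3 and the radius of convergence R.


Let w = z − z₀, so z = z₀ + w.
Then 5 − z = 5 − (z₀ + w) = (5 − z₀) − w = 13 − w.
f(z) = 1/(13 − w)^2 = (1/(13)^2) · (1 − w/(13))^{−2}.
By the binomial series (1−u)^{−2} = Σ_{n≥0} C(n+1, 1) u^n for |u|<1, with u = w/(13):
  c_n = C(n+1, 1) / (13)^(n+2).
  c_0 = 1/(13)^2 = 1/169.
  c_1 = 2/(13)^3 = 2/2197.
  c_2 = 3/(13)^4 = 3/28561.
  c_3 = 4/(13)^5 = 4/371293.
The series is valid for |w/d| < 1, i.e. |z − z₀| < |d|.
Radius of convergence: R = |5 − z₀| = |13| = 13 (distance from z₀ to the singularity z = 5).

c_0 = 1/169, c_1 = 2/2197, c_2 = 3/28561, c_3 = 4/371293; R = 13.


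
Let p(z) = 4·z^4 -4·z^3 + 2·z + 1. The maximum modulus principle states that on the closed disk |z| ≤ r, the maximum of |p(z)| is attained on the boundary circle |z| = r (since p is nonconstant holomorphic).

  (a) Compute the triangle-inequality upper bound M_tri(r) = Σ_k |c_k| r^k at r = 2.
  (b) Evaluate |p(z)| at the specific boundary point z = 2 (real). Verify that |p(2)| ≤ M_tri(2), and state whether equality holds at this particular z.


Coefficients: c_0 = 1, c_1 = 2, c_2 = 0, c_3 = -4, c_4 = 4. Radius r = 2.
Part (a). Triangle bound: M_tri(r) = Σ_k |c_k| r^k
  = |1|·2^0 + |2|·2^1 + |0|·2^2 + |-4|·2^3 + |4|·2^4
  = 1 + 4 + 0 + 32 + 64 = 101.
This bounds M(r) := max_{|z|=r} |p(z)| from above; equality holds iff all terms c_k z^k can be made to align in phase at a single z on |z|=r.
Part (b). At z = 2 (real, on the circle |z| = r):
  p(2) = (1)·2^0 + (2)·2^1 + (0)·2^2 + (-4)·2^3 + (4)·2^4 = 37.
  |p(2)| = 37.
Check: |p(2)| = 37 ≤ 101 = M_tri(2). ✓ Equality does not hold at z = 2 (the coefficients have mixed signs, so the terms do not all align in phase there).

M_tri(2) = 101; |p(2)| = 37; equality at z=2: no.


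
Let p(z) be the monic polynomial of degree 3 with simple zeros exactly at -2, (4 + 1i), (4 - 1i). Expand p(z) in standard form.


The polynomial is p(z) = ∏_{α ∈ S} (z − α), where S = {-2, (4 + 1i), (4 - 1i)}.
Expanding the product yields: p(z) = z^3 -6·z^2 + z + 34.
Note conjugate pairs combine to real quadratics: (z − (4+1i))(z − (4−1i)) = z² − 8z + 17.
The resulting polynomial has degree 3 and real coefficients as required.

p(z) = z^3 -6·z^2 + z + 34.


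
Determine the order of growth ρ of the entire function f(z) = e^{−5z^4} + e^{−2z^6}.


Each summand is entire of order 4 and 6 respectively (as in the single-exponential case). The order of a sum is at most the max of the orders, so ρ ≤ 6. For the lower bound: on |z|=r choose arg z so that -2z^6 is real positive; then |e^{-2z^6}| = e^{2r^6} while |e^{-5z^4}| ≤ e^{5r^4} = o(e^{2r^6}). So |f| ≥ e^{2r^6}(1 − o(1)) and ρ ≥ 6. Hence ρ = max(4, 6) = 6.
Therefore ρ = 6.

Order ρ = 6.


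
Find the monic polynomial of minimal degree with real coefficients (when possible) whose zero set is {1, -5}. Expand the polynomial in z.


The polynomial is p(z) = ∏_{α ∈ S} (z − α), where S = {1, -5}.
Expanding the product yields: p(z) = z^2 + 4·z -5.
The resulting polynomial has degree 2 and real coefficients as required.

p(z) = z^2 + 4·z -5.


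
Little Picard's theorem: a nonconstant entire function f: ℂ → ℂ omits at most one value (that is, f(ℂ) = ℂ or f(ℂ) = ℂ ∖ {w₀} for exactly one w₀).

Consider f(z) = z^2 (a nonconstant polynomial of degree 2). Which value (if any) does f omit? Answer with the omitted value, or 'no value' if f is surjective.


Little Picard bounds the complement of f(ℂ) to at most one point.
For every w ∈ ℂ, the equation p(z) − w = 0 is a nonconstant polynomial in z and hence has at least one root by the fundamental theorem of algebra. So p is surjective onto ℂ, omitting no value.

Omitted value: no value.


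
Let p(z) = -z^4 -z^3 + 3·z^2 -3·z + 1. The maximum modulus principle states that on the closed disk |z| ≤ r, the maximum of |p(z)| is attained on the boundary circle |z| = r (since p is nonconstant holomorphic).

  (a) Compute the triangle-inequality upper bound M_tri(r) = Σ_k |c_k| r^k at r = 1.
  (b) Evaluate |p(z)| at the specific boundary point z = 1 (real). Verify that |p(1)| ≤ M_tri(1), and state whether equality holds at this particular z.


Coefficients: c_0 = 1, c_1 = -3, c_2 = 3, c_3 = -1, c_4 = -1. Radius r = 1.
Part (a). Triangle bound: M_tri(r) = Σ_k |c_k| r^k
  = |1|·1^0 + |-3|·1^1 + |3|·1^2 + |-1|·1^3 + |-1|·1^4
  = 1 + 3 + 3 + 1 + 1 = 9.
This bounds M(r) := max_{|z|=r} |p(z)| from above; equality holds iff all terms c_k z^k can be made to align in phase at a single z on |z|=r.
Part (b). At z = 1 (real, on the circle |z| = r):
  p(1) = (1)·1^0 + (-3)·1^1 + (3)·1^2 + (-1)·1^3 + (-1)·1^4 = -1.
  |p(1)| = 1.
Check: |p(1)| = 1 ≤ 9 = M_tri(1). ✓ Equality does not hold at z = 1 (the coefficients have mixed signs, so the terms do not all align in phase there).

M_tri(1) = 9; |p(1)| = 1; equality at z=1: no.


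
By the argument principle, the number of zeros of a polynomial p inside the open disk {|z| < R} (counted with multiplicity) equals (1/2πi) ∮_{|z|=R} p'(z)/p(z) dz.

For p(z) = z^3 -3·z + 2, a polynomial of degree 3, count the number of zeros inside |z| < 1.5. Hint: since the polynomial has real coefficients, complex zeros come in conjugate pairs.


The zeros of p are: 1, -2, 1.
Their magnitudes are: 1, 2, 1.
Zeros with |z| < R = 1.5: 1, 1.
Count = 2.
By the argument principle, (1/2πi) ∮_{|z|=R} p'(z)/p(z) dz equals exactly this count.

Number of zeros inside |z| < 1.5: 2.


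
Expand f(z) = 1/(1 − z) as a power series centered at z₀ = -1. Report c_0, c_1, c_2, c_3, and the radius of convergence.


Let w = z − z₀, so z = z₀ + w.
Then 1 − z = 1 − (z₀ + w) = (1 − z₀) − w = 2 − w.
f(z) = 1/(2 − w) = (1/(2)) · 1/(1 − w/(2)) = Σ_{n≥0} w^n / (2)^(n+1).
So c_n = 1/(2)^(n+1):
  c_0 = 1/(2)^1 = 1/2.
  c_1 = 1/(2)^2 = 1/4.
  c_2 = 1/(2)^3 = 1/8.
  c_3 = 1/(2)^4 = 1/16.
The series is valid for |w/d| < 1, i.e. |z − z₀| < |d|.
Radius of convergence: R = |1 − z₀| = |2| = 2 (distance from z₀ to the singularity z = 1).

c_0 = 1/2, c_1 = 1/4, c_2 = 1/8, c_3 = 1/16; R = 2.


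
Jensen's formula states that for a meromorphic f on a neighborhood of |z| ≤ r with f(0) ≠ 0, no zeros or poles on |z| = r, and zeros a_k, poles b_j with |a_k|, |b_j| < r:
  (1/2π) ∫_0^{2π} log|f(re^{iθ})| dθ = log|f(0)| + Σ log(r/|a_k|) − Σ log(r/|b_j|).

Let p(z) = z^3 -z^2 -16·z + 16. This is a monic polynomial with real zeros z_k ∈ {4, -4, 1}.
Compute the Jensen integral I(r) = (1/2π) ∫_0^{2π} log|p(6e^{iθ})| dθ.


Zeros: -4, 1, 4; r = 6.
Inside |z| < r: -4, 1, 4. Outside (|z| ≥ r): ∅.
p(0) = 16, so log|p(0)| = log(16) = 2.7726.
Apply Jensen: I(r) = log|p(0)| + Σ_k log(r/|z_k|), summed over zeros inside |z| < r.
  log(r/|z_k|) for z_k = 4: log(6/4) = 0.4055
  log(r/|z_k|) for z_k = -4: log(6/4) = 0.4055
  log(r/|z_k|) for z_k = 1: log(6/1) = 1.7918
Sum over inside zeros: 2.6027.
I(r) = log|p(0)| + (inside sum) = 2.7726 + 2.6027 = 5.3753.
Closed form (all zeros inside, monic): I(r) = n·log(r) = 3·log(6) = 5.3753. ✓

I(r) ≈ 5.3753.


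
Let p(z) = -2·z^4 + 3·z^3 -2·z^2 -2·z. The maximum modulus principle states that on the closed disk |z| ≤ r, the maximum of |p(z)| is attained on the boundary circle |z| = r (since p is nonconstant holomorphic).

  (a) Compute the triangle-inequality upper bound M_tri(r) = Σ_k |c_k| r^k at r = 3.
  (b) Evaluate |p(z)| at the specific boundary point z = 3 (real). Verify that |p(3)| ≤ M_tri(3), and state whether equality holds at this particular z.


Coefficients: c_0 = 0, c_1 = -2, c_2 = -2, c_3 = 3, c_4 = -2. Radius r = 3.
Part (a). Triangle bound: M_tri(r) = Σ_k |c_k| r^k
  = |0|·3^0 + |-2|·3^1 + |-2|·3^2 + |3|·3^3 + |-2|·3^4
  = 0 + 6 + 18 + 81 + 162 = 267.
This bounds M(r) := max_{|z|=r} |p(z)| from above; equality holds iff all terms c_k z^k can be made to align in phase at a single z on |z|=r.
Part (b). At z = 3 (real, on the circle |z| = r):
  p(3) = (0)·3^0 + (-2)·3^1 + (-2)·3^2 + (3)·3^3 + (-2)·3^4 = -105.
  |p(3)| = 105.
Check: |p(3)| = 105 ≤ 267 = M_tri(3). ✓ Equality does not hold at z = 3 (the coefficients have mixed signs, so the terms do not all align in phase there).

M_tri(3) = 267; |p(3)| = 105; equality at z=3: no.


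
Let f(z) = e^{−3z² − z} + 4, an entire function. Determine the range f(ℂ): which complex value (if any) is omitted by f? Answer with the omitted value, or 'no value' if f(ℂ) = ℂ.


Little Picard bounds the complement of f(ℂ) to at most one point.
The exponent g(z) = −3z² − z is a nonconstant polynomial, hence surjective onto ℂ. So e^{g(z)} takes every value in {e^w : w ∈ ℂ} = ℂ ∖ {0}. Adding 4 shifts the range to ℂ ∖ {4}. f omits exactly 4.

Omitted value: 4.


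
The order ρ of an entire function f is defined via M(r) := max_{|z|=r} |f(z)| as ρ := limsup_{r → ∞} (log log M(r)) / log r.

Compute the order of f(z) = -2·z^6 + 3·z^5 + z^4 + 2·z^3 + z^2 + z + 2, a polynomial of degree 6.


|f(z)| ≤ Σ|c_k|·r^k = O(r^6) as r → ∞. Polynomial growth is O(e^{r^ε}) for every ε > 0 (since r^6/e^{r^ε} → 0), so ρ ≤ ε for all ε > 0, i.e. ρ = 0. Every nonconstant polynomial has order 0.
Therefore ρ = 0.

Order ρ = 0.


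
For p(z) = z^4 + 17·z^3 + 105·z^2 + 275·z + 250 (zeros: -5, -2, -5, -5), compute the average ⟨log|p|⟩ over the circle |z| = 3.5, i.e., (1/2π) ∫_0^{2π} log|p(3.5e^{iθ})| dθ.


Zeros: -5, -5, -5, -2; r = 3.5.
Inside |z| < r: -2. Outside (|z| ≥ r): -5, -5, -5.
p(0) = 250, so log|p(0)| = log(250) = 5.5215.
Apply Jensen: I(r) = log|p(0)| + Σ_k log(r/|z_k|), summed over zeros inside |z| < r.
  log(r/|z_k|) for z_k = -2: log(3.5/2) = 0.5596
  Outside zeros (-5, -5, -5) contribute nothing to the Jensen sum.
Sum over inside zeros: 0.5596.
I(r) = log|p(0)| + (inside sum) = 5.5215 + 0.5596 = 6.0811.
Note: since some zeros are outside |z| ≤ r, the simplified n·log(r) form does NOT apply — only the inside zeros contribute.

I(r) ≈ 6.0811.


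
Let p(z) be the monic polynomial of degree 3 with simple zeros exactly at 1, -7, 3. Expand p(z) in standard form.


The polynomial is p(z) = ∏_{α ∈ S} (z − α), where S = {1, -7, 3}.
Expanding the product yields: p(z) = z^3 + 3·z^2 -25·z + 21.
The resulting polynomial has degree 3 and real coefficients as required.

p(z) = z^3 + 3·z^2 -25·z + 21.


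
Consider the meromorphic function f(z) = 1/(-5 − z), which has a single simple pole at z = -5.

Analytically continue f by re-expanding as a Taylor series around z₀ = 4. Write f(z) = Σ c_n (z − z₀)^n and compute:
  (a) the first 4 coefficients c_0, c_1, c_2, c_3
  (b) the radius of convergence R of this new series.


Let w = z − z₀, so z = z₀ + w.
Then -5 − z = -5 − (z₀ + w) = (-5 − z₀) − w = -9 − w.
f(z) = 1/(-9 − w) = (1/(-9)) · 1/(1 − w/(-9)) = Σ_{n≥0} w^n / (-9)^(n+1).
So c_n = 1/(-9)^(n+1):
  c_0 = 1/(-9)^1 = -1/9.
  c_1 = 1/(-9)^2 = 1/81.
  c_2 = 1/(-9)^3 = -1/729.
  c_3 = 1/(-9)^4 = 1/6561.
The series is valid for |w/d| < 1, i.e. |z − z₀| < |d|.
Radius of convergence: R = |-5 − z₀| = |-9| = 9 (distance from z₀ to the singularity z = -5).

c_0 = -1/9, c_1 = 1/81, c_2 = -1/729, c_3 = 1/6561; R = 9.


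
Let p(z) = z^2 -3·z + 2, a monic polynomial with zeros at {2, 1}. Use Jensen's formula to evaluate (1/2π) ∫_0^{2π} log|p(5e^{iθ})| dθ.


Zeros: 1, 2; r = 5.
Inside |z| < r: 1, 2. Outside (|z| ≥ r): ∅.
p(0) = 2, so log|p(0)| = log(2) = 0.6931.
Apply Jensen: I(r) = log|p(0)| + Σ_k log(r/|z_k|), summed over zeros inside |z| < r.
  log(r/|z_k|) for z_k = 2: log(5/2) = 0.9163
  log(r/|z_k|) for z_k = 1: log(5/1) = 1.6094
Sum over inside zeros: 2.5257.
I(r) = log|p(0)| + (inside sum) = 0.6931 + 2.5257 = 3.2189.
Closed form (all zeros inside, monic): I(r) = n·log(r) = 2·log(5) = 3.2189. ✓

I(r) ≈ 3.2189.


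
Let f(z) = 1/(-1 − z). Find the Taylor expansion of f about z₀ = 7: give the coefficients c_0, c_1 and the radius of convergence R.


Let w = z − z₀, so z = z₀ + w.
Then -1 − z = -1 − (z₀ + w) = (-1 − z₀) − w = -8 − w.
f(z) = 1/(-8 − w) = (1/(-8)) · 1/(1 − w/(-8)) = Σ_{n≥0} w^n / (-8)^(n+1).
So c_n = 1/(-8)^(n+1):
  c_0 = 1/(-8)^1 = -1/8.
  c_1 = 1/(-8)^2 = 1/64.
The series is valid for |w/d| < 1, i.e. |z − z₀| < |d|.
Radius of convergence: R = |-1 − z₀| = |-8| = 8 (distance from z₀ to the singularity z = -1).

c_0 = -1/8, c_1 = 1/64; R = 8.


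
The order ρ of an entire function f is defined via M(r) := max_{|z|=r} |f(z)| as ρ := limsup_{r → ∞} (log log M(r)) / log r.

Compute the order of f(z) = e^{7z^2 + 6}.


|e^{7z^2 + 6}| = e^{Re(7·z^2) + 6} ≤ e^{7|z|^2 + 6} = e^{7r^2 + 6} on |z| = r, so ρ ≤ 2. Choosing z on |z|=r so that 7·z^2 is real positive (always possible by picking arg z appropriately) gives |f(z)| = e^{7r^2 + 6}, matching the bound. The additive constant 6 does not affect log log M(r) ~ 2·log r. Hence ρ = 2.
Therefore ρ = 2.

Order ρ = 2.


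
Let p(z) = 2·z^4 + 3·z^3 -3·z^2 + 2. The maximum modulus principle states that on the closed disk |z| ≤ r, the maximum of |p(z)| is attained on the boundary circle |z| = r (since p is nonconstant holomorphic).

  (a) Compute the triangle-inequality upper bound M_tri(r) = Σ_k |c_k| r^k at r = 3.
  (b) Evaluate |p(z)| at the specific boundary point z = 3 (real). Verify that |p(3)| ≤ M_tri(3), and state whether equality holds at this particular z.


Coefficients: c_0 = 2, c_1 = 0, c_2 = -3, c_3 = 3, c_4 = 2. Radius r = 3.
Part (a). Triangle bound: M_tri(r) = Σ_k |c_k| r^k
  = |2|·3^0 + |0|·3^1 + |-3|·3^2 + |3|·3^3 + |2|·3^4
  = 2 + 0 + 27 + 81 + 162 = 272.
This bounds M(r) := max_{|z|=r} |p(z)| from above; equality holds iff all terms c_k z^k can be made to align in phase at a single z on |z|=r.
Part (b). At z = 3 (real, on the circle |z| = r):
  p(3) = (2)·3^0 + (0)·3^1 + (-3)·3^2 + (3)·3^3 + (2)·3^4 = 218.
  |p(3)| = 218.
Check: |p(3)| = 218 ≤ 272 = M_tri(3). ✓ Equality does not hold at z = 3 (the coefficients have mixed signs, so the terms do not all align in phase there).

M_tri(3) = 272; |p(3)| = 218; equality at z=3: no.


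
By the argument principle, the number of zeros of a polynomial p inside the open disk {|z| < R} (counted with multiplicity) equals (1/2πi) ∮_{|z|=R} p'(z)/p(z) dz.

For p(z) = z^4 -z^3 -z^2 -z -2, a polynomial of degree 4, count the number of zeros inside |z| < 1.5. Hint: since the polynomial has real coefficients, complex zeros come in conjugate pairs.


The zeros of p are: 2, (0 + 1i), (0 - 1i), -1.
Their magnitudes are: 2, 1, 1, 1.
Zeros with |z| < R = 1.5: (0 + 1i), (0 - 1i), -1.
Count = 3.
By the argument principle, (1/2πi) ∮_{|z|=R} p'(z)/p(z) dz equals exactly this count.

Number of zeros inside |z| < 1.5: 3.


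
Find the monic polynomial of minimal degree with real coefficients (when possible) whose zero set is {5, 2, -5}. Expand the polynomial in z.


The polynomial is p(z) = ∏_{α ∈ S} (z − α), where S = {5, 2, -5}.
Expanding the product yields: p(z) = z^3 -2·z^2 -25·z + 50.
The resulting polynomial has degree 3 and real coefficients as required.

p(z) = z^3 -2·z^2 -25·z + 50.


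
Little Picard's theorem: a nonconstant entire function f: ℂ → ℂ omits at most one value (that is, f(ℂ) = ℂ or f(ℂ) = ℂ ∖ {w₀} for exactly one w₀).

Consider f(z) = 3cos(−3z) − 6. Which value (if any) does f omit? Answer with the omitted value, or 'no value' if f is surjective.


Little Picard bounds the complement of f(ℂ) to at most one point.
cos is entire and surjective onto ℂ: for every w ∈ ℂ, cos(ζ) = w has a solution ζ ∈ ℂ (e.g., via the complex inverse arccos). With ζ = −3z this gives z = ζ/(-3). Then 3·cos(−3z) takes every value in 3·ℂ = ℂ, and adding -6 is a bijection of ℂ. So f is surjective and omits no value. (Note: only on the real line is cos bounded by [−1, 1].)

Omitted value: no value.


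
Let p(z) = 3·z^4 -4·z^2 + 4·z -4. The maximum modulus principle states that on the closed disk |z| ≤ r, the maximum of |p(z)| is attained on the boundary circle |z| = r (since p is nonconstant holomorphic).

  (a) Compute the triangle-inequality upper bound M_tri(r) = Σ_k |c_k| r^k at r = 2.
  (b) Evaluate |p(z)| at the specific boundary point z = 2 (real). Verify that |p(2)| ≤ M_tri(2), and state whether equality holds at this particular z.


Coefficients: c_0 = -4, c_1 = 4, c_2 = -4, c_3 = 0, c_4 = 3. Radius r = 2.
Part (a). Triangle bound: M_tri(r) = Σ_k |c_k| r^k
  = |-4|·2^0 + |4|·2^1 + |-4|·2^2 + |0|·2^3 + |3|·2^4
  = 4 + 8 + 16 + 0 + 48 = 76.
This bounds M(r) := max_{|z|=r} |p(z)| from above; equality holds iff all terms c_k z^k can be made to align in phase at a single z on |z|=r.
Part (b). At z = 2 (real, on the circle |z| = r):
  p(2) = (-4)·2^0 + (4)·2^1 + (-4)·2^2 + (0)·2^3 + (3)·2^4 = 36.
  |p(2)| = 36.
Check: |p(2)| = 36 ≤ 76 = M_tri(2). ✓ Equality does not hold at z = 2 (the coefficients have mixed signs, so the terms do not all align in phase there).

M_tri(2) = 76; |p(2)| = 36; equality at z=2: no.


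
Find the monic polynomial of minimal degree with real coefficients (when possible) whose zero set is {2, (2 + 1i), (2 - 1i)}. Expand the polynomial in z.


The polynomial is p(z) = ∏_{α ∈ S} (z − α), where S = {2, (2 + 1i), (2 - 1i)}.
Expanding the product yields: p(z) = z^3 -6·z^2 + 13·z -10.
Note conjugate pairs combine to real quadratics: (z − (2+1i))(z − (2−1i)) = z² − 4z + 5.
The resulting polynomial has degree 3 and real coefficients as required.

p(z) = z^3 -6·z^2 + 13·z -10.


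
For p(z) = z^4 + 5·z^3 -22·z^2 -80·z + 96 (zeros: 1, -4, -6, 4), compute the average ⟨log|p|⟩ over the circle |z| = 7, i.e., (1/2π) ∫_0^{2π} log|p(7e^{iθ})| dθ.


Zeros: -6, -4, 1, 4; r = 7.
Inside |z| < r: -6, -4, 1, 4. Outside (|z| ≥ r): ∅.
p(0) = 96, so log|p(0)| = log(96) = 4.5643.
Apply Jensen: I(r) = log|p(0)| + Σ_k log(r/|z_k|), summed over zeros inside |z| < r.
  log(r/|z_k|) for z_k = 1: log(7/1) = 1.9459
  log(r/|z_k|) for z_k = -4: log(7/4) = 0.5596
  log(r/|z_k|) for z_k = -6: log(7/6) = 0.1542
  log(r/|z_k|) for z_k = 4: log(7/4) = 0.5596
Sum over inside zeros: 3.2193.
I(r) = log|p(0)| + (inside sum) = 4.5643 + 3.2193 = 7.7836.
Closed form (all zeros inside, monic): I(r) = n·log(r) = 4·log(7) = 7.7836. ✓

I(r) ≈ 7.7836.


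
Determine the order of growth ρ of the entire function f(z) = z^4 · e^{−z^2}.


M(r) = max_{|z|=r} |1|·|z|^4·|e^{−z^2}| = 1·r^4 · e^{1r^2} (the factors attain their maxima compatibly on |z|=r). Then log M(r) = log 1 + 4·log r + 1r^2, dominated by the last term, so log log M(r) ~ 2·log r. The polynomial factor 1z^4 contributes only a log r term and does not affect the order. ρ = 2.
Therefore ρ = 2.

Order ρ = 2.


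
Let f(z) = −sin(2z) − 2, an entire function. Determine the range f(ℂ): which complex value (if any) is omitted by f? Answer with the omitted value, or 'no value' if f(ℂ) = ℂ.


Little Picard bounds the complement of f(ℂ) to at most one point.
sin is entire and surjective onto ℂ: for every w ∈ ℂ, sin(ζ) = w has a solution ζ ∈ ℂ (e.g., via the complex inverse arcsin). With ζ = 2z this gives z = ζ/(2). Then -1·sin(2z) takes every value in -1·ℂ = ℂ, and adding -2 is a bijection of ℂ. So f is surjective and omits no value. (Note: only on the real line is sin bounded by [−1, 1].)

Omitted value: no value.


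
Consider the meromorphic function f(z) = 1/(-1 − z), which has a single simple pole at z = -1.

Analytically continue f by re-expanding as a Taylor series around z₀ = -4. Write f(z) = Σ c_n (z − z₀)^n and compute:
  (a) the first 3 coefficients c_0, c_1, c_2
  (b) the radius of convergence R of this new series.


Let w = z − z₀, so z = z₀ + w.
Then -1 − z = -1 − (z₀ + w) = (-1 − z₀) − w = 3 − w.
f(z) = 1/(3 − w) = (1/(3)) · 1/(1 − w/(3)) = Σ_{n≥0} w^n / (3)^(n+1).
So c_n = 1/(3)^(n+1):
  c_0 = 1/(3)^1 = 1/3.
  c_1 = 1/(3)^2 = 1/9.
  c_2 = 1/(3)^3 = 1/27.
The series is valid for |w/d| < 1, i.e. |z − z₀| < |d|.
Radius of convergence: R = |-1 − z₀| = |3| = 3 (distance from z₀ to the singularity z = -1).

c_0 = 1/3, c_1 = 1/9, c_2 = 1/27; R = 3.


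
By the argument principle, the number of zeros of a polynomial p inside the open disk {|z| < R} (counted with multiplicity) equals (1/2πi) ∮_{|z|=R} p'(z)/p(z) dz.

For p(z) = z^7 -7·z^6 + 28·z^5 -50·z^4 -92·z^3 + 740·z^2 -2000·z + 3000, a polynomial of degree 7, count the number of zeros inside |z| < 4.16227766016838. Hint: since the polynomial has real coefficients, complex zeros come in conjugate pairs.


The zeros of p are: (1 + 3i), (1 - 3i), (1 + 3i), (1 - 3i), -3, (3 + 1i), (3 - 1i).
Their magnitudes are: 3.162, 3.162, 3.162, 3.162, 3, 3.162, 3.162.
Zeros with |z| < R = 4.16227766016838: (1 + 3i), (1 - 3i), (1 + 3i), (1 - 3i), -3, (3 + 1i), (3 - 1i).
Count = 7.
By the argument principle, (1/2πi) ∮_{|z|=R} p'(z)/p(z) dz equals exactly this count.

Number of zeros inside |z| < 4.16227766016838: 7.


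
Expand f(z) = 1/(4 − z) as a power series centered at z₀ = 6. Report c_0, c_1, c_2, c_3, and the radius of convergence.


Let w = z − z₀, so z = z₀ + w.
Then 4 − z = 4 − (z₀ + w) = (4 − z₀) − w = -2 − w.
f(z) = 1/(-2 − w) = (1/(-2)) · 1/(1 − w/(-2)) = Σ_{n≥0} w^n / (-2)^(n+1).
So c_n = 1/(-2)^(n+1):
  c_0 = 1/(-2)^1 = -1/2.
  c_1 = 1/(-2)^2 = 1/4.
  c_2 = 1/(-2)^3 = -1/8.
  c_3 = 1/(-2)^4 = 1/16.
The series is valid for |w/d| < 1, i.e. |z − z₀| < |d|.
Radius of convergence: R = |4 − z₀| = |-2| = 2 (distance from z₀ to the singularity z = 4).

c_0 = -1/2, c_1 = 1/4, c_2 = -1/8, c_3 = 1/16; R = 2.


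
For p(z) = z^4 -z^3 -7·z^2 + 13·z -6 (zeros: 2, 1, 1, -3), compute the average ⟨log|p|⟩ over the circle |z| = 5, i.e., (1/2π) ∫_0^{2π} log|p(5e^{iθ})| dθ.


Zeros: -3, 1, 1, 2; r = 5.
Inside |z| < r: -3, 1, 1, 2. Outside (|z| ≥ r): ∅.
p(0) = -6, so log|p(0)| = log(6) = 1.7918.
Apply Jensen: I(r) = log|p(0)| + Σ_k log(r/|z_k|), summed over zeros inside |z| < r.
  log(r/|z_k|) for z_k = 2: log(5/2) = 0.9163
  log(r/|z_k|) for z_k = 1: log(5/1) = 1.6094
  log(r/|z_k|) for z_k = 1: log(5/1) = 1.6094
  log(r/|z_k|) for z_k = -3: log(5/3) = 0.5108
Sum over inside zeros: 4.6460.
I(r) = log|p(0)| + (inside sum) = 1.7918 + 4.6460 = 6.4378.
Closed form (all zeros inside, monic): I(r) = n·log(r) = 4·log(5) = 6.4378. ✓

I(r) ≈ 6.4378.


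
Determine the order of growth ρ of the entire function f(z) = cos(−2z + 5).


cos(w) is a linear combination of e^{iw} and e^{−iw} (or e^w, e^{−w} in the hyperbolic case), so |cos(w)| ≤ e^{|w|}. With w = −2z + 5, |w| ≤ 2|z| + 5 = 2r + 5 on |z| = r, giving M(r) ≤ e^{2r + 5}, so ρ ≤ 1. On a suitable ray (z = it for sin/cos; z = t for sinh/cosh, t real → ∞), |cos(−2z + 5)| grows like e^{2|t|}/2, so ρ ≥ 1. Hence ρ = 1.
Therefore ρ = 1.

Order ρ = 1.


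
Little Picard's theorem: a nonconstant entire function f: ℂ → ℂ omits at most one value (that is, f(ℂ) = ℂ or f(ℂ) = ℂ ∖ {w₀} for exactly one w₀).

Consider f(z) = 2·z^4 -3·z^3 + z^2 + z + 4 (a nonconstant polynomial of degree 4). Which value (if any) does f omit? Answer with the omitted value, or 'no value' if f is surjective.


Little Picard bounds the complement of f(ℂ) to at most one point.
For every w ∈ ℂ, the equation p(z) − w = 0 is a nonconstant polynomial in z and hence has at least one root by the fundamental theorem of algebra. So p is surjective onto ℂ, omitting no value.

Omitted value: no value.


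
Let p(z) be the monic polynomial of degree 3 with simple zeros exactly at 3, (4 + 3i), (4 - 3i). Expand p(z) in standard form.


The polynomial is p(z) = ∏_{α ∈ S} (z − α), where S = {3, (4 + 3i), (4 - 3i)}.
Expanding the product yields: p(z) = z^3 -11·z^2 + 49·z -75.
Note conjugate pairs combine to real quadratics: (z − (4+3i))(z − (4−3i)) = z² − 8z + 25.
The resulting polynomial has degree 3 and real coefficients as required.

p(z) = z^3 -11·z^2 + 49·z -75.


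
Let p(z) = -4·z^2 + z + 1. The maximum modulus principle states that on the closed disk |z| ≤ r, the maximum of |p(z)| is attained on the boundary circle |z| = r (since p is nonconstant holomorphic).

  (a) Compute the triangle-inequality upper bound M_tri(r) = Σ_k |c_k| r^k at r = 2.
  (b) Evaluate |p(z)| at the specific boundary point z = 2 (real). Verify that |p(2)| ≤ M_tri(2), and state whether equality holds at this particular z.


Coefficients: c_0 = 1, c_1 = 1, c_2 = -4. Radius r = 2.
Part (a). Triangle bound: M_tri(r) = Σ_k |c_k| r^k
  = |1|·2^0 + |1|·2^1 + |-4|·2^2
  = 1 + 2 + 16 = 19.
This bounds M(r) := max_{|z|=r} |p(z)| from above; equality holds iff all terms c_k z^k can be made to align in phase at a single z on |z|=r.
Part (b). At z = 2 (real, on the circle |z| = r):
  p(2) = (1)·2^0 + (1)·2^1 + (-4)·2^2 = -13.
  |p(2)| = 13.
Check: |p(2)| = 13 ≤ 19 = M_tri(2). ✓ Equality does not hold at z = 2 (the coefficients have mixed signs, so the terms do not all align in phase there).

M_tri(2) = 19; |p(2)| = 13; equality at z=2: no.


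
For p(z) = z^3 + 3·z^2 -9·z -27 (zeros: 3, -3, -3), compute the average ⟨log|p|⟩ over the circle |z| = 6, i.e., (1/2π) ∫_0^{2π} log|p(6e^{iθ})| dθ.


Zeros: -3, -3, 3; r = 6.
Inside |z| < r: -3, -3, 3. Outside (|z| ≥ r): ∅.
p(0) = -27, so log|p(0)| = log(27) = 3.2958.
Apply Jensen: I(r) = log|p(0)| + Σ_k log(r/|z_k|), summed over zeros inside |z| < r.
  log(r/|z_k|) for z_k = 3: log(6/3) = 0.6931
  log(r/|z_k|) for z_k = -3: log(6/3) = 0.6931
  log(r/|z_k|) for z_k = -3: log(6/3) = 0.6931
Sum over inside zeros: 2.0794.
I(r) = log|p(0)| + (inside sum) = 3.2958 + 2.0794 = 5.3753.
Closed form (all zeros inside, monic): I(r) = n·log(r) = 3·log(6) = 5.3753. ✓

I(r) ≈ 5.3753.
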